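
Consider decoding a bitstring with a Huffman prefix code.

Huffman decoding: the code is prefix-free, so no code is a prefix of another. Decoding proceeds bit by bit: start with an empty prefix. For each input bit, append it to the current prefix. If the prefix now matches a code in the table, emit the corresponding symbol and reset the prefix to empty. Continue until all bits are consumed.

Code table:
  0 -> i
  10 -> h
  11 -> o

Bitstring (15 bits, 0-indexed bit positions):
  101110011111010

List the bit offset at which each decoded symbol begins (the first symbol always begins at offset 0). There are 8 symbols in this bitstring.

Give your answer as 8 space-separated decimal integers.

Answer: 0 2 4 6 7 9 11 13

Derivation:
Bit 0: prefix='1' (no match yet)
Bit 1: prefix='10' -> emit 'h', reset
Bit 2: prefix='1' (no match yet)
Bit 3: prefix='11' -> emit 'o', reset
Bit 4: prefix='1' (no match yet)
Bit 5: prefix='10' -> emit 'h', reset
Bit 6: prefix='0' -> emit 'i', reset
Bit 7: prefix='1' (no match yet)
Bit 8: prefix='11' -> emit 'o', reset
Bit 9: prefix='1' (no match yet)
Bit 10: prefix='11' -> emit 'o', reset
Bit 11: prefix='1' (no match yet)
Bit 12: prefix='10' -> emit 'h', reset
Bit 13: prefix='1' (no match yet)
Bit 14: prefix='10' -> emit 'h', reset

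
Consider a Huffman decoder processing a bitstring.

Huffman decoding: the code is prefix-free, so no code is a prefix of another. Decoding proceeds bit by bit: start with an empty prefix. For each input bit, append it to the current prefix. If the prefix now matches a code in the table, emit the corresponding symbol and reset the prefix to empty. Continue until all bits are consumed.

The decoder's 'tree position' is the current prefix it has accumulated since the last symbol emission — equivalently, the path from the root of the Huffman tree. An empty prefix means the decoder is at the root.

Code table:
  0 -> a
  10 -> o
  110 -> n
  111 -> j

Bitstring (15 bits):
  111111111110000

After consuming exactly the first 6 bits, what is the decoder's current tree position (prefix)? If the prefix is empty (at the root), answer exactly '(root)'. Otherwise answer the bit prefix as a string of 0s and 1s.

Answer: (root)

Derivation:
Bit 0: prefix='1' (no match yet)
Bit 1: prefix='11' (no match yet)
Bit 2: prefix='111' -> emit 'j', reset
Bit 3: prefix='1' (no match yet)
Bit 4: prefix='11' (no match yet)
Bit 5: prefix='111' -> emit 'j', reset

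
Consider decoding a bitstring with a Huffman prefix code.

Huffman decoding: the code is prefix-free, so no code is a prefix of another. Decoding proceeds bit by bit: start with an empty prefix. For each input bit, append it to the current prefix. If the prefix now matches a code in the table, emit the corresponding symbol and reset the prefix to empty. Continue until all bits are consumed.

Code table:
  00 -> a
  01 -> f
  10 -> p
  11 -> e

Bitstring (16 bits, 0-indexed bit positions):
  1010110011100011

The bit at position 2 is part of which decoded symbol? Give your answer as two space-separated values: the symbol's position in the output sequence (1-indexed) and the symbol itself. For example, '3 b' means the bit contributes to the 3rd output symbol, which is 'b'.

Bit 0: prefix='1' (no match yet)
Bit 1: prefix='10' -> emit 'p', reset
Bit 2: prefix='1' (no match yet)
Bit 3: prefix='10' -> emit 'p', reset
Bit 4: prefix='1' (no match yet)
Bit 5: prefix='11' -> emit 'e', reset
Bit 6: prefix='0' (no match yet)

Answer: 2 p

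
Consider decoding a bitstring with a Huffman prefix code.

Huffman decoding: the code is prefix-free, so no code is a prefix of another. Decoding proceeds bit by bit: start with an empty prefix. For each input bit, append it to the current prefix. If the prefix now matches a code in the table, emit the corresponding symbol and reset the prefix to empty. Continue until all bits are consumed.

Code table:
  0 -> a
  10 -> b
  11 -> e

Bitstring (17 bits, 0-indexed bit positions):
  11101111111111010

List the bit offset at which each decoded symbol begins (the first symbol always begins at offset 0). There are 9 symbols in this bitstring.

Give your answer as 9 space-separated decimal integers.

Answer: 0 2 4 6 8 10 12 14 15

Derivation:
Bit 0: prefix='1' (no match yet)
Bit 1: prefix='11' -> emit 'e', reset
Bit 2: prefix='1' (no match yet)
Bit 3: prefix='10' -> emit 'b', reset
Bit 4: prefix='1' (no match yet)
Bit 5: prefix='11' -> emit 'e', reset
Bit 6: prefix='1' (no match yet)
Bit 7: prefix='11' -> emit 'e', reset
Bit 8: prefix='1' (no match yet)
Bit 9: prefix='11' -> emit 'e', reset
Bit 10: prefix='1' (no match yet)
Bit 11: prefix='11' -> emit 'e', reset
Bit 12: prefix='1' (no match yet)
Bit 13: prefix='11' -> emit 'e', reset
Bit 14: prefix='0' -> emit 'a', reset
Bit 15: prefix='1' (no match yet)
Bit 16: prefix='10' -> emit 'b', reset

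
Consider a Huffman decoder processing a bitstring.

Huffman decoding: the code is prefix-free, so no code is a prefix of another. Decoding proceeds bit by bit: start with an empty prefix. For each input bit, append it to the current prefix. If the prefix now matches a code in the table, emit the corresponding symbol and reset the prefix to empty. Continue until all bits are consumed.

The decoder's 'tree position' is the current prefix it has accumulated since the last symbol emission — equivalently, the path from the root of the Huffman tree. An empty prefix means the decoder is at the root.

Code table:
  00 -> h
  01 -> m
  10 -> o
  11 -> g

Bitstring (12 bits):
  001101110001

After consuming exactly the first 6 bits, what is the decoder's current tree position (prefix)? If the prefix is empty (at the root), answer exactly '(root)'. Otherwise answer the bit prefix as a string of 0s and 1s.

Bit 0: prefix='0' (no match yet)
Bit 1: prefix='00' -> emit 'h', reset
Bit 2: prefix='1' (no match yet)
Bit 3: prefix='11' -> emit 'g', reset
Bit 4: prefix='0' (no match yet)
Bit 5: prefix='01' -> emit 'm', reset

Answer: (root)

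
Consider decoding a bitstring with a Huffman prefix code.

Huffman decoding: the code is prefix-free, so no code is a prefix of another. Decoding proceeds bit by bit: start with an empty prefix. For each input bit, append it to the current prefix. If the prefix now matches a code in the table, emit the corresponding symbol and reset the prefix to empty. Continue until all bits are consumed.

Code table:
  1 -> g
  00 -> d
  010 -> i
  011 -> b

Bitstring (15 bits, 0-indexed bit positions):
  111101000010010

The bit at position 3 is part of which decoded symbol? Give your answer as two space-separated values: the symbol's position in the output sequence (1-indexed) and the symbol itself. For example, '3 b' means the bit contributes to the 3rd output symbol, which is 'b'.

Bit 0: prefix='1' -> emit 'g', reset
Bit 1: prefix='1' -> emit 'g', reset
Bit 2: prefix='1' -> emit 'g', reset
Bit 3: prefix='1' -> emit 'g', reset
Bit 4: prefix='0' (no match yet)
Bit 5: prefix='01' (no match yet)
Bit 6: prefix='010' -> emit 'i', reset
Bit 7: prefix='0' (no match yet)

Answer: 4 g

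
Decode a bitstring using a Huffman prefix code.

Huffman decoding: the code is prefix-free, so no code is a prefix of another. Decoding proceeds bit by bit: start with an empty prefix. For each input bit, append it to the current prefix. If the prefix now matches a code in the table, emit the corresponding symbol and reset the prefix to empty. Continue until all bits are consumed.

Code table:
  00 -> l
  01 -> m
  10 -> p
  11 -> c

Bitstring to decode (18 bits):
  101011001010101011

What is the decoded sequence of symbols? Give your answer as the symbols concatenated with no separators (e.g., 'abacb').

Bit 0: prefix='1' (no match yet)
Bit 1: prefix='10' -> emit 'p', reset
Bit 2: prefix='1' (no match yet)
Bit 3: prefix='10' -> emit 'p', reset
Bit 4: prefix='1' (no match yet)
Bit 5: prefix='11' -> emit 'c', reset
Bit 6: prefix='0' (no match yet)
Bit 7: prefix='00' -> emit 'l', reset
Bit 8: prefix='1' (no match yet)
Bit 9: prefix='10' -> emit 'p', reset
Bit 10: prefix='1' (no match yet)
Bit 11: prefix='10' -> emit 'p', reset
Bit 12: prefix='1' (no match yet)
Bit 13: prefix='10' -> emit 'p', reset
Bit 14: prefix='1' (no match yet)
Bit 15: prefix='10' -> emit 'p', reset
Bit 16: prefix='1' (no match yet)
Bit 17: prefix='11' -> emit 'c', reset

Answer: ppclppppc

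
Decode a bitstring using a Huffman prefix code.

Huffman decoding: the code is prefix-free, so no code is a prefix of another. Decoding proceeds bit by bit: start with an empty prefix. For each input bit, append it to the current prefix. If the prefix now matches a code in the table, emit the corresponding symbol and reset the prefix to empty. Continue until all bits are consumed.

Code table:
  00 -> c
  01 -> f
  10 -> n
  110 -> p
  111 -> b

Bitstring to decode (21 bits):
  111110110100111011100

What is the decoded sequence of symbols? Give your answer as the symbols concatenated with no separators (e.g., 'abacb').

Bit 0: prefix='1' (no match yet)
Bit 1: prefix='11' (no match yet)
Bit 2: prefix='111' -> emit 'b', reset
Bit 3: prefix='1' (no match yet)
Bit 4: prefix='11' (no match yet)
Bit 5: prefix='110' -> emit 'p', reset
Bit 6: prefix='1' (no match yet)
Bit 7: prefix='11' (no match yet)
Bit 8: prefix='110' -> emit 'p', reset
Bit 9: prefix='1' (no match yet)
Bit 10: prefix='10' -> emit 'n', reset
Bit 11: prefix='0' (no match yet)
Bit 12: prefix='01' -> emit 'f', reset
Bit 13: prefix='1' (no match yet)
Bit 14: prefix='11' (no match yet)
Bit 15: prefix='110' -> emit 'p', reset
Bit 16: prefix='1' (no match yet)
Bit 17: prefix='11' (no match yet)
Bit 18: prefix='111' -> emit 'b', reset
Bit 19: prefix='0' (no match yet)
Bit 20: prefix='00' -> emit 'c', reset

Answer: bppnfpbc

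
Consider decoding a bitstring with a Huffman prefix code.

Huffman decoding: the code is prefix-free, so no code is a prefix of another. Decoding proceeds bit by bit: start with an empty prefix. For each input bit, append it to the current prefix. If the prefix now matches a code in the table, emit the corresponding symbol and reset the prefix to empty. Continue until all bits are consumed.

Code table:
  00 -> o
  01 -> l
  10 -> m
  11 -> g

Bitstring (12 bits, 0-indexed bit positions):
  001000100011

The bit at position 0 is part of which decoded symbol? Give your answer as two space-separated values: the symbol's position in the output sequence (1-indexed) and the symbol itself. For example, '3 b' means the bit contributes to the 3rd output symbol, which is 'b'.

Bit 0: prefix='0' (no match yet)
Bit 1: prefix='00' -> emit 'o', reset
Bit 2: prefix='1' (no match yet)
Bit 3: prefix='10' -> emit 'm', reset
Bit 4: prefix='0' (no match yet)

Answer: 1 o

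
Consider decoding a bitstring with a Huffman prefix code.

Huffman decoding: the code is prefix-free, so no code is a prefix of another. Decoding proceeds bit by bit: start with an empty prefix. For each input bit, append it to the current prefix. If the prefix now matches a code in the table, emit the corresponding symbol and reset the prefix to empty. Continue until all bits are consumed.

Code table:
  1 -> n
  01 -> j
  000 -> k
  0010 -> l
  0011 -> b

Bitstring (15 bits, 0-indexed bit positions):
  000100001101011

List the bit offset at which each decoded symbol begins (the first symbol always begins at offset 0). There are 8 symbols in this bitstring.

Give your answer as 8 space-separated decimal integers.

Answer: 0 3 4 7 9 10 12 14

Derivation:
Bit 0: prefix='0' (no match yet)
Bit 1: prefix='00' (no match yet)
Bit 2: prefix='000' -> emit 'k', reset
Bit 3: prefix='1' -> emit 'n', reset
Bit 4: prefix='0' (no match yet)
Bit 5: prefix='00' (no match yet)
Bit 6: prefix='000' -> emit 'k', reset
Bit 7: prefix='0' (no match yet)
Bit 8: prefix='01' -> emit 'j', reset
Bit 9: prefix='1' -> emit 'n', reset
Bit 10: prefix='0' (no match yet)
Bit 11: prefix='01' -> emit 'j', reset
Bit 12: prefix='0' (no match yet)
Bit 13: prefix='01' -> emit 'j', reset
Bit 14: prefix='1' -> emit 'n', reset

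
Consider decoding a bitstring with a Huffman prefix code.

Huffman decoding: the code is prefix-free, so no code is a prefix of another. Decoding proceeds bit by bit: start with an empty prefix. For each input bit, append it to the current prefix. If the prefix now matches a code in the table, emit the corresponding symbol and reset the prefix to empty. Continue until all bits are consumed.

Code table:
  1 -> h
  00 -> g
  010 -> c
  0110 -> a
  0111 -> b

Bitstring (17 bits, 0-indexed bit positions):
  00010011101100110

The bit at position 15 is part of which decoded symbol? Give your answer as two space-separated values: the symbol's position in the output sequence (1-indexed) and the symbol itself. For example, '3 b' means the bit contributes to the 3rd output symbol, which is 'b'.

Bit 0: prefix='0' (no match yet)
Bit 1: prefix='00' -> emit 'g', reset
Bit 2: prefix='0' (no match yet)
Bit 3: prefix='01' (no match yet)
Bit 4: prefix='010' -> emit 'c', reset
Bit 5: prefix='0' (no match yet)
Bit 6: prefix='01' (no match yet)
Bit 7: prefix='011' (no match yet)
Bit 8: prefix='0111' -> emit 'b', reset
Bit 9: prefix='0' (no match yet)
Bit 10: prefix='01' (no match yet)
Bit 11: prefix='011' (no match yet)
Bit 12: prefix='0110' -> emit 'a', reset
Bit 13: prefix='0' (no match yet)
Bit 14: prefix='01' (no match yet)
Bit 15: prefix='011' (no match yet)
Bit 16: prefix='0110' -> emit 'a', reset

Answer: 5 a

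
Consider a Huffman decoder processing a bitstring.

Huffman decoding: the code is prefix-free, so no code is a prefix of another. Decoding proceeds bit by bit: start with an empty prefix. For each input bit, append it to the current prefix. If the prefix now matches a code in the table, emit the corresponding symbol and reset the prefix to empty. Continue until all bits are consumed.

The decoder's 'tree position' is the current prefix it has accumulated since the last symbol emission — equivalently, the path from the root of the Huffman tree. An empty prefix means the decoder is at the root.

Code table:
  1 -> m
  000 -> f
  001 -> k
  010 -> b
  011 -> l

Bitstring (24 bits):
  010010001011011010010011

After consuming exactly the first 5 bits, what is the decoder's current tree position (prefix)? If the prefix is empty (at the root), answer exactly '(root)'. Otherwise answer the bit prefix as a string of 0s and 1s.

Answer: 01

Derivation:
Bit 0: prefix='0' (no match yet)
Bit 1: prefix='01' (no match yet)
Bit 2: prefix='010' -> emit 'b', reset
Bit 3: prefix='0' (no match yet)
Bit 4: prefix='01' (no match yet)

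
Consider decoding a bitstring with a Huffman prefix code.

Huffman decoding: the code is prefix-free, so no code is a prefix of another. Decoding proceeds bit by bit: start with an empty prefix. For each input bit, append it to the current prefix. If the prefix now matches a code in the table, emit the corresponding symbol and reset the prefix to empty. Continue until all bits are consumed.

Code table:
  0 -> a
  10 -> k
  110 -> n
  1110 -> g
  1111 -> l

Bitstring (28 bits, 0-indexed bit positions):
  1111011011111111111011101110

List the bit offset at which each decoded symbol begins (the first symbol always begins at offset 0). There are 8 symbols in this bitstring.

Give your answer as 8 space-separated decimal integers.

Answer: 0 4 5 8 12 16 20 24

Derivation:
Bit 0: prefix='1' (no match yet)
Bit 1: prefix='11' (no match yet)
Bit 2: prefix='111' (no match yet)
Bit 3: prefix='1111' -> emit 'l', reset
Bit 4: prefix='0' -> emit 'a', reset
Bit 5: prefix='1' (no match yet)
Bit 6: prefix='11' (no match yet)
Bit 7: prefix='110' -> emit 'n', reset
Bit 8: prefix='1' (no match yet)
Bit 9: prefix='11' (no match yet)
Bit 10: prefix='111' (no match yet)
Bit 11: prefix='1111' -> emit 'l', reset
Bit 12: prefix='1' (no match yet)
Bit 13: prefix='11' (no match yet)
Bit 14: prefix='111' (no match yet)
Bit 15: prefix='1111' -> emit 'l', reset
Bit 16: prefix='1' (no match yet)
Bit 17: prefix='11' (no match yet)
Bit 18: prefix='111' (no match yet)
Bit 19: prefix='1110' -> emit 'g', reset
Bit 20: prefix='1' (no match yet)
Bit 21: prefix='11' (no match yet)
Bit 22: prefix='111' (no match yet)
Bit 23: prefix='1110' -> emit 'g', reset
Bit 24: prefix='1' (no match yet)
Bit 25: prefix='11' (no match yet)
Bit 26: prefix='111' (no match yet)
Bit 27: prefix='1110' -> emit 'g', reset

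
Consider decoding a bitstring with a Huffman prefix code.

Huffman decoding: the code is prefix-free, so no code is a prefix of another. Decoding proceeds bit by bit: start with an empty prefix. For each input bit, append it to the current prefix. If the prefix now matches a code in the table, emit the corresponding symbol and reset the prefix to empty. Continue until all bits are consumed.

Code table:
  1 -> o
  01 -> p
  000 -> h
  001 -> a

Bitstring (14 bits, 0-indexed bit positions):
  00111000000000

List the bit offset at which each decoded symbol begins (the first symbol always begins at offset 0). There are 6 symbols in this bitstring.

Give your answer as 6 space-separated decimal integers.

Bit 0: prefix='0' (no match yet)
Bit 1: prefix='00' (no match yet)
Bit 2: prefix='001' -> emit 'a', reset
Bit 3: prefix='1' -> emit 'o', reset
Bit 4: prefix='1' -> emit 'o', reset
Bit 5: prefix='0' (no match yet)
Bit 6: prefix='00' (no match yet)
Bit 7: prefix='000' -> emit 'h', reset
Bit 8: prefix='0' (no match yet)
Bit 9: prefix='00' (no match yet)
Bit 10: prefix='000' -> emit 'h', reset
Bit 11: prefix='0' (no match yet)
Bit 12: prefix='00' (no match yet)
Bit 13: prefix='000' -> emit 'h', reset

Answer: 0 3 4 5 8 11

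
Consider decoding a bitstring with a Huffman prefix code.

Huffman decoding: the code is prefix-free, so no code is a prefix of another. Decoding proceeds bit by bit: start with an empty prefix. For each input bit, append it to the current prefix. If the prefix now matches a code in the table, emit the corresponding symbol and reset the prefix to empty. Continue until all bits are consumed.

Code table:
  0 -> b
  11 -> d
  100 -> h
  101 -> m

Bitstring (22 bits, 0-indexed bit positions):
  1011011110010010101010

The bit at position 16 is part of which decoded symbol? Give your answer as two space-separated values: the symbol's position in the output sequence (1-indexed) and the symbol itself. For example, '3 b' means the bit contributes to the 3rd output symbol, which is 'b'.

Answer: 6 m

Derivation:
Bit 0: prefix='1' (no match yet)
Bit 1: prefix='10' (no match yet)
Bit 2: prefix='101' -> emit 'm', reset
Bit 3: prefix='1' (no match yet)
Bit 4: prefix='10' (no match yet)
Bit 5: prefix='101' -> emit 'm', reset
Bit 6: prefix='1' (no match yet)
Bit 7: prefix='11' -> emit 'd', reset
Bit 8: prefix='1' (no match yet)
Bit 9: prefix='10' (no match yet)
Bit 10: prefix='100' -> emit 'h', reset
Bit 11: prefix='1' (no match yet)
Bit 12: prefix='10' (no match yet)
Bit 13: prefix='100' -> emit 'h', reset
Bit 14: prefix='1' (no match yet)
Bit 15: prefix='10' (no match yet)
Bit 16: prefix='101' -> emit 'm', reset
Bit 17: prefix='0' -> emit 'b', reset
Bit 18: prefix='1' (no match yet)
Bit 19: prefix='10' (no match yet)
Bit 20: prefix='101' -> emit 'm', reset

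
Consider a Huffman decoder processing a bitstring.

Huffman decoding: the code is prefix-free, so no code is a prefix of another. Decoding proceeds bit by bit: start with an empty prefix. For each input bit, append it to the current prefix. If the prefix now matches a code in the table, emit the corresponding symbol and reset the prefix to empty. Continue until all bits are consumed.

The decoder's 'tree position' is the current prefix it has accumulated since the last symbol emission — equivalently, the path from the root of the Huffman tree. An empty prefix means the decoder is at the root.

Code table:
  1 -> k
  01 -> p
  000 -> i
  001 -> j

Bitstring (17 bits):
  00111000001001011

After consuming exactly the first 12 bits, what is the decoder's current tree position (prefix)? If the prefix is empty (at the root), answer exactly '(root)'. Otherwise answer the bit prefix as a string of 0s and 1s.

Answer: 0

Derivation:
Bit 0: prefix='0' (no match yet)
Bit 1: prefix='00' (no match yet)
Bit 2: prefix='001' -> emit 'j', reset
Bit 3: prefix='1' -> emit 'k', reset
Bit 4: prefix='1' -> emit 'k', reset
Bit 5: prefix='0' (no match yet)
Bit 6: prefix='00' (no match yet)
Bit 7: prefix='000' -> emit 'i', reset
Bit 8: prefix='0' (no match yet)
Bit 9: prefix='00' (no match yet)
Bit 10: prefix='001' -> emit 'j', reset
Bit 11: prefix='0' (no match yet)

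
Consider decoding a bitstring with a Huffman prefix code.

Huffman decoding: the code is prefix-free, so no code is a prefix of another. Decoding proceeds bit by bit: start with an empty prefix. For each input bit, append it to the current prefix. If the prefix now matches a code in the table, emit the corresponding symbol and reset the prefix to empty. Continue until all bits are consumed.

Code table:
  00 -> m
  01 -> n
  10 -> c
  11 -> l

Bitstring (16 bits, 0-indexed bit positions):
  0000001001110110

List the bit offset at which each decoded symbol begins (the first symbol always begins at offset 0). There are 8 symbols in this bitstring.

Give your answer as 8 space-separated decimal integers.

Answer: 0 2 4 6 8 10 12 14

Derivation:
Bit 0: prefix='0' (no match yet)
Bit 1: prefix='00' -> emit 'm', reset
Bit 2: prefix='0' (no match yet)
Bit 3: prefix='00' -> emit 'm', reset
Bit 4: prefix='0' (no match yet)
Bit 5: prefix='00' -> emit 'm', reset
Bit 6: prefix='1' (no match yet)
Bit 7: prefix='10' -> emit 'c', reset
Bit 8: prefix='0' (no match yet)
Bit 9: prefix='01' -> emit 'n', reset
Bit 10: prefix='1' (no match yet)
Bit 11: prefix='11' -> emit 'l', reset
Bit 12: prefix='0' (no match yet)
Bit 13: prefix='01' -> emit 'n', reset
Bit 14: prefix='1' (no match yet)
Bit 15: prefix='10' -> emit 'c', reset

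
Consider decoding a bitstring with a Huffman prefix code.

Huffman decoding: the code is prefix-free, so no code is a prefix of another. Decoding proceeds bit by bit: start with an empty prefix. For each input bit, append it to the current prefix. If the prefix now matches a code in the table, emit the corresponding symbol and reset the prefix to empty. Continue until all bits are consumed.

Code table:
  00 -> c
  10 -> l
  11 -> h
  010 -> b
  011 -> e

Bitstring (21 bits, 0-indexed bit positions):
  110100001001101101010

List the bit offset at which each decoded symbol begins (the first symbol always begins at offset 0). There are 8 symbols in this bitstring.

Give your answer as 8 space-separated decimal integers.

Bit 0: prefix='1' (no match yet)
Bit 1: prefix='11' -> emit 'h', reset
Bit 2: prefix='0' (no match yet)
Bit 3: prefix='01' (no match yet)
Bit 4: prefix='010' -> emit 'b', reset
Bit 5: prefix='0' (no match yet)
Bit 6: prefix='00' -> emit 'c', reset
Bit 7: prefix='0' (no match yet)
Bit 8: prefix='01' (no match yet)
Bit 9: prefix='010' -> emit 'b', reset
Bit 10: prefix='0' (no match yet)
Bit 11: prefix='01' (no match yet)
Bit 12: prefix='011' -> emit 'e', reset
Bit 13: prefix='0' (no match yet)
Bit 14: prefix='01' (no match yet)
Bit 15: prefix='011' -> emit 'e', reset
Bit 16: prefix='0' (no match yet)
Bit 17: prefix='01' (no match yet)
Bit 18: prefix='010' -> emit 'b', reset
Bit 19: prefix='1' (no match yet)
Bit 20: prefix='10' -> emit 'l', reset

Answer: 0 2 5 7 10 13 16 19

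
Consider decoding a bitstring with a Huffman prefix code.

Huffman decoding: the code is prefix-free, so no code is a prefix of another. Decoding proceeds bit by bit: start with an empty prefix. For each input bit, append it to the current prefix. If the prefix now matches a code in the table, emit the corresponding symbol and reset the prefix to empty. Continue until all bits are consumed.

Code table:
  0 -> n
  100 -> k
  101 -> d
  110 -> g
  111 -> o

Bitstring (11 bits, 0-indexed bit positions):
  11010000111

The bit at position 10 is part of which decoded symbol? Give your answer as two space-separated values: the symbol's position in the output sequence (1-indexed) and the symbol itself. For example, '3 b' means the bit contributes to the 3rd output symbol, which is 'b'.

Answer: 5 o

Derivation:
Bit 0: prefix='1' (no match yet)
Bit 1: prefix='11' (no match yet)
Bit 2: prefix='110' -> emit 'g', reset
Bit 3: prefix='1' (no match yet)
Bit 4: prefix='10' (no match yet)
Bit 5: prefix='100' -> emit 'k', reset
Bit 6: prefix='0' -> emit 'n', reset
Bit 7: prefix='0' -> emit 'n', reset
Bit 8: prefix='1' (no match yet)
Bit 9: prefix='11' (no match yet)
Bit 10: prefix='111' -> emit 'o', reset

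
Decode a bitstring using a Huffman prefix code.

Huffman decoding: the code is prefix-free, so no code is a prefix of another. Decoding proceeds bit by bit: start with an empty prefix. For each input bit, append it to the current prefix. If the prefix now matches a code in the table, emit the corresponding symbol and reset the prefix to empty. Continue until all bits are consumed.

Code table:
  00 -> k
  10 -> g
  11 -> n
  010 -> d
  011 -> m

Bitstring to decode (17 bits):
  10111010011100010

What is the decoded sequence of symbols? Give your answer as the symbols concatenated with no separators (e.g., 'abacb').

Answer: gnggmgkg

Derivation:
Bit 0: prefix='1' (no match yet)
Bit 1: prefix='10' -> emit 'g', reset
Bit 2: prefix='1' (no match yet)
Bit 3: prefix='11' -> emit 'n', reset
Bit 4: prefix='1' (no match yet)
Bit 5: prefix='10' -> emit 'g', reset
Bit 6: prefix='1' (no match yet)
Bit 7: prefix='10' -> emit 'g', reset
Bit 8: prefix='0' (no match yet)
Bit 9: prefix='01' (no match yet)
Bit 10: prefix='011' -> emit 'm', reset
Bit 11: prefix='1' (no match yet)
Bit 12: prefix='10' -> emit 'g', reset
Bit 13: prefix='0' (no match yet)
Bit 14: prefix='00' -> emit 'k', reset
Bit 15: prefix='1' (no match yet)
Bit 16: prefix='10' -> emit 'g', reset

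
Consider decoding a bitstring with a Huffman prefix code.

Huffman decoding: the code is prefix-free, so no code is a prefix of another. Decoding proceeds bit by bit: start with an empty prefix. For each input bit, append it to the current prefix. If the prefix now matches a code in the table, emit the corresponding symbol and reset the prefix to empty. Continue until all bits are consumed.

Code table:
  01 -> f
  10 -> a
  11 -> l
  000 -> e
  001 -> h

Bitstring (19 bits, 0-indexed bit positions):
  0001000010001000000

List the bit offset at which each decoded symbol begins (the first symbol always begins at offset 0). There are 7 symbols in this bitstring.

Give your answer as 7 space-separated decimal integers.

Answer: 0 3 5 8 10 13 16

Derivation:
Bit 0: prefix='0' (no match yet)
Bit 1: prefix='00' (no match yet)
Bit 2: prefix='000' -> emit 'e', reset
Bit 3: prefix='1' (no match yet)
Bit 4: prefix='10' -> emit 'a', reset
Bit 5: prefix='0' (no match yet)
Bit 6: prefix='00' (no match yet)
Bit 7: prefix='000' -> emit 'e', reset
Bit 8: prefix='1' (no match yet)
Bit 9: prefix='10' -> emit 'a', reset
Bit 10: prefix='0' (no match yet)
Bit 11: prefix='00' (no match yet)
Bit 12: prefix='001' -> emit 'h', reset
Bit 13: prefix='0' (no match yet)
Bit 14: prefix='00' (no match yet)
Bit 15: prefix='000' -> emit 'e', reset
Bit 16: prefix='0' (no match yet)
Bit 17: prefix='00' (no match yet)
Bit 18: prefix='000' -> emit 'e', reset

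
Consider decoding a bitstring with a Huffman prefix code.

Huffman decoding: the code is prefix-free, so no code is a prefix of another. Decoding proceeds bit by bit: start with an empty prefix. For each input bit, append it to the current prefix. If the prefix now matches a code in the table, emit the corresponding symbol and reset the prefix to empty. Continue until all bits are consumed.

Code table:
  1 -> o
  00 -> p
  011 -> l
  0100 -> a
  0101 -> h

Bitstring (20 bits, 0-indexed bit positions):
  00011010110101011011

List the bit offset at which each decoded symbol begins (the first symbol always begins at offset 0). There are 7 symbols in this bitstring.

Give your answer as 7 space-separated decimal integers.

Answer: 0 2 5 9 10 14 17

Derivation:
Bit 0: prefix='0' (no match yet)
Bit 1: prefix='00' -> emit 'p', reset
Bit 2: prefix='0' (no match yet)
Bit 3: prefix='01' (no match yet)
Bit 4: prefix='011' -> emit 'l', reset
Bit 5: prefix='0' (no match yet)
Bit 6: prefix='01' (no match yet)
Bit 7: prefix='010' (no match yet)
Bit 8: prefix='0101' -> emit 'h', reset
Bit 9: prefix='1' -> emit 'o', reset
Bit 10: prefix='0' (no match yet)
Bit 11: prefix='01' (no match yet)
Bit 12: prefix='010' (no match yet)
Bit 13: prefix='0101' -> emit 'h', reset
Bit 14: prefix='0' (no match yet)
Bit 15: prefix='01' (no match yet)
Bit 16: prefix='011' -> emit 'l', reset
Bit 17: prefix='0' (no match yet)
Bit 18: prefix='01' (no match yet)
Bit 19: prefix='011' -> emit 'l', reset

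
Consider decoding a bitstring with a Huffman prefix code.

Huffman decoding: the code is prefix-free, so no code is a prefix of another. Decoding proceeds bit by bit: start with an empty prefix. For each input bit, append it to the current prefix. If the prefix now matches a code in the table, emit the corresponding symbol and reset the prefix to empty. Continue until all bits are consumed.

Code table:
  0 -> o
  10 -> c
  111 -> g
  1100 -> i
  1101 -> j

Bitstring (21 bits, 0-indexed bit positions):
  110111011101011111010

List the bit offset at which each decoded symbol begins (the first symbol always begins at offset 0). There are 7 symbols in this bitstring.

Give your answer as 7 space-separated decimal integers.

Answer: 0 4 8 12 13 16 20

Derivation:
Bit 0: prefix='1' (no match yet)
Bit 1: prefix='11' (no match yet)
Bit 2: prefix='110' (no match yet)
Bit 3: prefix='1101' -> emit 'j', reset
Bit 4: prefix='1' (no match yet)
Bit 5: prefix='11' (no match yet)
Bit 6: prefix='110' (no match yet)
Bit 7: prefix='1101' -> emit 'j', reset
Bit 8: prefix='1' (no match yet)
Bit 9: prefix='11' (no match yet)
Bit 10: prefix='110' (no match yet)
Bit 11: prefix='1101' -> emit 'j', reset
Bit 12: prefix='0' -> emit 'o', reset
Bit 13: prefix='1' (no match yet)
Bit 14: prefix='11' (no match yet)
Bit 15: prefix='111' -> emit 'g', reset
Bit 16: prefix='1' (no match yet)
Bit 17: prefix='11' (no match yet)
Bit 18: prefix='110' (no match yet)
Bit 19: prefix='1101' -> emit 'j', reset
Bit 20: prefix='0' -> emit 'o', reset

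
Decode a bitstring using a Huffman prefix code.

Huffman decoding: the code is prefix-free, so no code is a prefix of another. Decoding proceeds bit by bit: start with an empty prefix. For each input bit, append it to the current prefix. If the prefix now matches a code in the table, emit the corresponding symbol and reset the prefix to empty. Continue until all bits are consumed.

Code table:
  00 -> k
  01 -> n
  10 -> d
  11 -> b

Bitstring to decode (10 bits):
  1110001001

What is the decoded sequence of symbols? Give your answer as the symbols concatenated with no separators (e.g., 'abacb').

Answer: bdkdn

Derivation:
Bit 0: prefix='1' (no match yet)
Bit 1: prefix='11' -> emit 'b', reset
Bit 2: prefix='1' (no match yet)
Bit 3: prefix='10' -> emit 'd', reset
Bit 4: prefix='0' (no match yet)
Bit 5: prefix='00' -> emit 'k', reset
Bit 6: prefix='1' (no match yet)
Bit 7: prefix='10' -> emit 'd', reset
Bit 8: prefix='0' (no match yet)
Bit 9: prefix='01' -> emit 'n', reset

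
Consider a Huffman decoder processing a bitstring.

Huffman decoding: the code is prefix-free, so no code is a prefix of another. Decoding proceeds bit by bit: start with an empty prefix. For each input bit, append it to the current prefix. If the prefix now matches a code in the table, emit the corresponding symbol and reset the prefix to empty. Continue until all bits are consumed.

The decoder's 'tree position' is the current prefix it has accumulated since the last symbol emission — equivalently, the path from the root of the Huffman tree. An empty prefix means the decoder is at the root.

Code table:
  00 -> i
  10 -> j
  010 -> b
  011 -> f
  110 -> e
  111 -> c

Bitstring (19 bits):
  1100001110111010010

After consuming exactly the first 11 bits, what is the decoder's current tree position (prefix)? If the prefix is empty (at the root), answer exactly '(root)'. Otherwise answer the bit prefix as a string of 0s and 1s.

Answer: 1

Derivation:
Bit 0: prefix='1' (no match yet)
Bit 1: prefix='11' (no match yet)
Bit 2: prefix='110' -> emit 'e', reset
Bit 3: prefix='0' (no match yet)
Bit 4: prefix='00' -> emit 'i', reset
Bit 5: prefix='0' (no match yet)
Bit 6: prefix='01' (no match yet)
Bit 7: prefix='011' -> emit 'f', reset
Bit 8: prefix='1' (no match yet)
Bit 9: prefix='10' -> emit 'j', reset
Bit 10: prefix='1' (no match yet)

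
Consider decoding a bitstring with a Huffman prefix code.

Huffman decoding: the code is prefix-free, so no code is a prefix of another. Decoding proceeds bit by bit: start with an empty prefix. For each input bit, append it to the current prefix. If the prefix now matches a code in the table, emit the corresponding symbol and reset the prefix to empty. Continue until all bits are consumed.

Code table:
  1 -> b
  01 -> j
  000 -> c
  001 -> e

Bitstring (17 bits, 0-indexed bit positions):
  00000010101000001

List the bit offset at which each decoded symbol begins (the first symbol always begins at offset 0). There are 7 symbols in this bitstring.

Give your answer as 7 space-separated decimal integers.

Bit 0: prefix='0' (no match yet)
Bit 1: prefix='00' (no match yet)
Bit 2: prefix='000' -> emit 'c', reset
Bit 3: prefix='0' (no match yet)
Bit 4: prefix='00' (no match yet)
Bit 5: prefix='000' -> emit 'c', reset
Bit 6: prefix='1' -> emit 'b', reset
Bit 7: prefix='0' (no match yet)
Bit 8: prefix='01' -> emit 'j', reset
Bit 9: prefix='0' (no match yet)
Bit 10: prefix='01' -> emit 'j', reset
Bit 11: prefix='0' (no match yet)
Bit 12: prefix='00' (no match yet)
Bit 13: prefix='000' -> emit 'c', reset
Bit 14: prefix='0' (no match yet)
Bit 15: prefix='00' (no match yet)
Bit 16: prefix='001' -> emit 'e', reset

Answer: 0 3 6 7 9 11 14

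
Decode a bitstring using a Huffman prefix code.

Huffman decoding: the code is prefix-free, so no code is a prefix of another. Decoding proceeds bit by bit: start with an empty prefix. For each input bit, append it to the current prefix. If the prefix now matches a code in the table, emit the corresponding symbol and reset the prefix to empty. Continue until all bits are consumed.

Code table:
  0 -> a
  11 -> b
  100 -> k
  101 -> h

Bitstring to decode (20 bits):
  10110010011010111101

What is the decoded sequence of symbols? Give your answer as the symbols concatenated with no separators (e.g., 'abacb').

Bit 0: prefix='1' (no match yet)
Bit 1: prefix='10' (no match yet)
Bit 2: prefix='101' -> emit 'h', reset
Bit 3: prefix='1' (no match yet)
Bit 4: prefix='10' (no match yet)
Bit 5: prefix='100' -> emit 'k', reset
Bit 6: prefix='1' (no match yet)
Bit 7: prefix='10' (no match yet)
Bit 8: prefix='100' -> emit 'k', reset
Bit 9: prefix='1' (no match yet)
Bit 10: prefix='11' -> emit 'b', reset
Bit 11: prefix='0' -> emit 'a', reset
Bit 12: prefix='1' (no match yet)
Bit 13: prefix='10' (no match yet)
Bit 14: prefix='101' -> emit 'h', reset
Bit 15: prefix='1' (no match yet)
Bit 16: prefix='11' -> emit 'b', reset
Bit 17: prefix='1' (no match yet)
Bit 18: prefix='10' (no match yet)
Bit 19: prefix='101' -> emit 'h', reset

Answer: hkkbahbh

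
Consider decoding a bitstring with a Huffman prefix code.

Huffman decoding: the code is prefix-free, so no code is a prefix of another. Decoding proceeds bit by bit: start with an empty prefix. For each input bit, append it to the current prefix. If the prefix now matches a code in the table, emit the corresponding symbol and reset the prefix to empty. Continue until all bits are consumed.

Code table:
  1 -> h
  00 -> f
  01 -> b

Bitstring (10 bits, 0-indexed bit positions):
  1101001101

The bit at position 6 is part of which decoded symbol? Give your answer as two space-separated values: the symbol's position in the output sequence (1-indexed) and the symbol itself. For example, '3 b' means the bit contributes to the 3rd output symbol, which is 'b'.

Bit 0: prefix='1' -> emit 'h', reset
Bit 1: prefix='1' -> emit 'h', reset
Bit 2: prefix='0' (no match yet)
Bit 3: prefix='01' -> emit 'b', reset
Bit 4: prefix='0' (no match yet)
Bit 5: prefix='00' -> emit 'f', reset
Bit 6: prefix='1' -> emit 'h', reset
Bit 7: prefix='1' -> emit 'h', reset
Bit 8: prefix='0' (no match yet)
Bit 9: prefix='01' -> emit 'b', reset

Answer: 5 h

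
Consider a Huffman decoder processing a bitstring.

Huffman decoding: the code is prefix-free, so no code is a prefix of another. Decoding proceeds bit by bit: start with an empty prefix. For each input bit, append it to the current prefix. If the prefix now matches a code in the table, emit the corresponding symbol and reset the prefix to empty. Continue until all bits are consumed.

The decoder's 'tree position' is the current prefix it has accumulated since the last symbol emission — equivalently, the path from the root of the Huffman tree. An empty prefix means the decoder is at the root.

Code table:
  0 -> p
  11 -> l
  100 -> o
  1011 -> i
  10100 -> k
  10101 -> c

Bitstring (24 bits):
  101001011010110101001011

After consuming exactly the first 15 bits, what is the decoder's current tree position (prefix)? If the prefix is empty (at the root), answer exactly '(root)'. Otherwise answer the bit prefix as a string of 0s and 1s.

Answer: (root)

Derivation:
Bit 0: prefix='1' (no match yet)
Bit 1: prefix='10' (no match yet)
Bit 2: prefix='101' (no match yet)
Bit 3: prefix='1010' (no match yet)
Bit 4: prefix='10100' -> emit 'k', reset
Bit 5: prefix='1' (no match yet)
Bit 6: prefix='10' (no match yet)
Bit 7: prefix='101' (no match yet)
Bit 8: prefix='1011' -> emit 'i', reset
Bit 9: prefix='0' -> emit 'p', reset
Bit 10: prefix='1' (no match yet)
Bit 11: prefix='10' (no match yet)
Bit 12: prefix='101' (no match yet)
Bit 13: prefix='1011' -> emit 'i', reset
Bit 14: prefix='0' -> emit 'p', reset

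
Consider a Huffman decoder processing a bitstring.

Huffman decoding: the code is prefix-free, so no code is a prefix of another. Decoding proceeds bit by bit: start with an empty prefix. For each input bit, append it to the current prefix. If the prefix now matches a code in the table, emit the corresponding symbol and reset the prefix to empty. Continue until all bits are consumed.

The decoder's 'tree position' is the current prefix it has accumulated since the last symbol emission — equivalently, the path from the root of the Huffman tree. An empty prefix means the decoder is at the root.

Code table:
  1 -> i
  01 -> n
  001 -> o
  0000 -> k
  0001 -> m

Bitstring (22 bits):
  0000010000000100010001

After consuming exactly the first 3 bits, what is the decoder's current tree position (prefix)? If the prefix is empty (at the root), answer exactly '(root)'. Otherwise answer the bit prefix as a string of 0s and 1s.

Answer: 000

Derivation:
Bit 0: prefix='0' (no match yet)
Bit 1: prefix='00' (no match yet)
Bit 2: prefix='000' (no match yet)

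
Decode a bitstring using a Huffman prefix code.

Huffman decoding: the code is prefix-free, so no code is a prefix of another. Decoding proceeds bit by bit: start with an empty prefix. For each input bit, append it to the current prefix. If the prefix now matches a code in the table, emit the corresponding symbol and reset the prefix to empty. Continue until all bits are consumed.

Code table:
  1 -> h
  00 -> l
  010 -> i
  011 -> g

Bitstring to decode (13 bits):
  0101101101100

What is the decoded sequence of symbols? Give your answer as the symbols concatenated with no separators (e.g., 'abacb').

Answer: ihhggl

Derivation:
Bit 0: prefix='0' (no match yet)
Bit 1: prefix='01' (no match yet)
Bit 2: prefix='010' -> emit 'i', reset
Bit 3: prefix='1' -> emit 'h', reset
Bit 4: prefix='1' -> emit 'h', reset
Bit 5: prefix='0' (no match yet)
Bit 6: prefix='01' (no match yet)
Bit 7: prefix='011' -> emit 'g', reset
Bit 8: prefix='0' (no match yet)
Bit 9: prefix='01' (no match yet)
Bit 10: prefix='011' -> emit 'g', reset
Bit 11: prefix='0' (no match yet)
Bit 12: prefix='00' -> emit 'l', reset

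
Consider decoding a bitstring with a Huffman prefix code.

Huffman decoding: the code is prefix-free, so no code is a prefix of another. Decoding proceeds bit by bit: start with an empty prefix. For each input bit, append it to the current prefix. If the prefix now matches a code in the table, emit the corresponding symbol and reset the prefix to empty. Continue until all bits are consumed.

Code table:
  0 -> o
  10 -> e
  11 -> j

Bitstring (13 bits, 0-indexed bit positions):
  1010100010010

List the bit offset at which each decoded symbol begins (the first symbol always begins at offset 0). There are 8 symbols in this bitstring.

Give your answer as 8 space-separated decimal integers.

Bit 0: prefix='1' (no match yet)
Bit 1: prefix='10' -> emit 'e', reset
Bit 2: prefix='1' (no match yet)
Bit 3: prefix='10' -> emit 'e', reset
Bit 4: prefix='1' (no match yet)
Bit 5: prefix='10' -> emit 'e', reset
Bit 6: prefix='0' -> emit 'o', reset
Bit 7: prefix='0' -> emit 'o', reset
Bit 8: prefix='1' (no match yet)
Bit 9: prefix='10' -> emit 'e', reset
Bit 10: prefix='0' -> emit 'o', reset
Bit 11: prefix='1' (no match yet)
Bit 12: prefix='10' -> emit 'e', reset

Answer: 0 2 4 6 7 8 10 11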